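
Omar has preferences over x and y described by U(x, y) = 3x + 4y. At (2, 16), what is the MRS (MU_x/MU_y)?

MU_x = 3, MU_y = 4, so MRS = 3/4 = 0.75 at every bundle.
At (2, 16): MRS = 0.75.
So at (2, 16) the consumer would give up 0.75 units of y for one more unit of x.

MRS = 0.75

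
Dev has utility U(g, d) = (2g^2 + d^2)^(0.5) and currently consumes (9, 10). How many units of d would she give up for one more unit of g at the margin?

MRS = 1.8

For CES with ρ = 2, MRS = (2/1)·(d/g)^(-1).
At (9, 10): MRS = 1.8.
The indifference curve has slope −1.8 at this bundle.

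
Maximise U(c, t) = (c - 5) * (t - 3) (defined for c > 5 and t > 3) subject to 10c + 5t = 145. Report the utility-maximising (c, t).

MU_c = (t−3), MU_t = (c−5).
MRS = (t−3)/(c−5).
Tangency: set MRS = p_c/p_t = 10/5 = 2.
So (t − 3)/(c − 5) = 2, i.e. (t − 3) = 2·(c − 5).
Rewrite the budget in excess-of-subsistence terms: 10·(c − 5) + 5·(t − 3) = 145 − 10·5 − 5·3 = 80.
Substituting, 20·(c − 5) = 80, so c − 5 = 4 and c* = 9.
Then t − 3 = 2·4 = 8, so t* = 11.

c* = 9, t* = 11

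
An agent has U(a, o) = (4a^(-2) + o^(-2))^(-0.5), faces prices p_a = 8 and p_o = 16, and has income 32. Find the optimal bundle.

For CES with ρ = -2, MRS = (4/1)·(o/a)^3.
Tangency: set MRS = p_a/p_o = 8/16 = 0.5.
So (o/a)^3 = 0.125; taking the cube root, o/a = 0.5, i.e. o = 0.5·a.
Substitute into the budget 8·a + 16·o = 32: 16·a = 32, so a* = 2 and o* = 0.5·2 = 1.

a* = 2, o* = 1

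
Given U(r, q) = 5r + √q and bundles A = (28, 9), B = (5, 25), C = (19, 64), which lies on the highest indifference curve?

Evaluate utility at each bundle:
U(A) = 143.000.
U(B) = 30.000.
U(C) = 103.000.
Highest utility is A, so A ≻ C ≻ B.

Bundle A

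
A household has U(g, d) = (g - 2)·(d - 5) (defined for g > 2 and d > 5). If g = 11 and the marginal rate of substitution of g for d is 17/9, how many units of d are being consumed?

MU_g = (d−5), MU_d = (g−2).
MRS = (d−5)/(g−2).
Substitute g = 11: MRS = (d − 5)/9. Setting this equal to 17/9 gives d − 5 = (17/9)·9 = 17, so d = 22.

d = 22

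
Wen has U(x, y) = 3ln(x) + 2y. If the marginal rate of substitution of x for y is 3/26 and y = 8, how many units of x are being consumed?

MU_x = 3/x, MU_y = 2.
MRS = 3/x ÷ 2.
MRS depends only on x: 1.5/x = 3/26 ⇒ x = 1.5/(3/26) = 13.

x = 13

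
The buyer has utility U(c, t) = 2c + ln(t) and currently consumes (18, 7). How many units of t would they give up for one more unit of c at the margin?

MRS = 14

MU_c = 2, MU_t = 1/t.
MRS = 2 ÷ (1/t).
At (18, 7): MRS = 14.
The indifference curve has slope −14 at this bundle.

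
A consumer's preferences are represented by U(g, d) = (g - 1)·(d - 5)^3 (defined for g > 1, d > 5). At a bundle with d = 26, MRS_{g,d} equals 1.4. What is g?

MU_g = (d−5)^3, MU_d = 3·(g−1)·(d−5)^2.
MRS = (1/3)·(d−5)/(g−1).
Substitute d = 26: MRS = 7/(g − 1). Setting this equal to 1.4 gives g − 1 = 7/1.4 = 5, so g = 6.

g = 6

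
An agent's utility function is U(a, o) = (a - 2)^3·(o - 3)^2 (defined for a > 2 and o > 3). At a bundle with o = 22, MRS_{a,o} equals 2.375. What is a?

MU_a = 3·(a−2)^2·(o−3)^2, MU_o = 2·(a−2)^3·(o−3).
MRS = (3/2)·(o−3)/(a−2).
Substitute o = 22: MRS = 28.5/(a − 2). Setting this equal to 2.375 gives a − 2 = 28.5/2.375 = 12, so a = 14.

a = 14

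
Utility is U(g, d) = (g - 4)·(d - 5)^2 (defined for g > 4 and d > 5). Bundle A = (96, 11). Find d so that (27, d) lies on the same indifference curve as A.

U(96, 11) = 3312.
Set U(27, d) = 3312 and solve.
With g = 27: (27 − 4) = 23, so (d − 5)^2 = 3312/23 = 144.
Taking the square root (with d > 5): d − 5 = 12, so d = 17.
Check: U(27, 17) = 3312.

d = 17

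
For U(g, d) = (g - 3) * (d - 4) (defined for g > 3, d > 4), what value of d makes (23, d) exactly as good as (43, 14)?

d = 24

U(43, 14) = 400.
Set U(23, d) = 400 and solve.
With g = 23: (23 − 3) = 20, so (d − 4) = 400/20 = 20.
So d = 4 + 20 = 24.
Check: U(23, 24) = 400.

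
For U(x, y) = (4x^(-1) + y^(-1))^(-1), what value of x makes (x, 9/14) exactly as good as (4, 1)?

x = 9

U depends on (x, y) only through S = 4x^(-1) + y^(-1), so equal utility means equal S. At (4, 1): S = 2.
With y = 9/14: (9/14)^(-1) = 14/9, so 4x^(-1) = 2 − 14/9 = 4/9, i.e. x^(-1) = 1/9.
Hence x = 1/(1/9) = 9.
Check: U(9, 9/14) = 0.5.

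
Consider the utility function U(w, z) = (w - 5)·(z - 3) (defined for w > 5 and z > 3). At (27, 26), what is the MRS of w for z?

MRS = 23/22

MU_w = (z−3), MU_z = (w−5).
MRS = (z−3)/(w−5).
At (27, 26): MRS = 23/22.
The indifference curve has slope −23/22 at this bundle.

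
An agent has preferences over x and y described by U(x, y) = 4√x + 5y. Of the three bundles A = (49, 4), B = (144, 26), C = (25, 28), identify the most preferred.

Evaluate utility at each bundle:
U(A) = 48.000.
U(B) = 178.000.
U(C) = 160.000.
Highest utility is B, so B ≻ C ≻ A.

Bundle B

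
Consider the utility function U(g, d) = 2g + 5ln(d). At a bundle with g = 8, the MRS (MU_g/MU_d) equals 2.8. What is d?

MU_g = 2, MU_d = 5/d.
MRS = 2 ÷ (5/d).
MRS depends only on d: 0.4·d = 2.8 ⇒ d = 2.8/0.4 = 7.

d = 7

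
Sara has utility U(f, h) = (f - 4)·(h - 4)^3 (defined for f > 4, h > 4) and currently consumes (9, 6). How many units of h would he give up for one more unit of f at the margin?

MU_f = (h−4)^3, MU_h = 3·(f−4)·(h−4)^2.
MRS = (1/3)·(h−4)/(f−4).
At (9, 6): MRS = 2/15.
So at (9, 6) the consumer would give up 2/15 units of h for one more unit of f.

MRS = 2/15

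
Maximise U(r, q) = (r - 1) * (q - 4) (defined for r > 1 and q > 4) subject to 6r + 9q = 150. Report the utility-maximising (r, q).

MU_r = (q−4), MU_q = (r−1).
MRS = (q−4)/(r−1).
Tangency: set MRS = p_r/p_q = 6/9 = 2/3.
So (q − 4)/(r − 1) = 2/3, i.e. (q − 4) = (2/3)·(r − 1).
Rewrite the budget in excess-of-subsistence terms: 6·(r − 1) + 9·(q − 4) = 150 − 6·1 − 9·4 = 108.
Substituting, 12·(r − 1) = 108, so r − 1 = 9 and r* = 10.
Then q − 4 = (2/3)·9 = 6, so q* = 10.

r* = 10, q* = 10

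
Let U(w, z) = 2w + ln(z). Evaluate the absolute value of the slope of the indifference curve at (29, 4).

MRS = 8

MU_w = 2, MU_z = 1/z.
MRS = 2 ÷ (1/z).
At (29, 4): MRS = 8.
The indifference curve has slope −8 at this bundle.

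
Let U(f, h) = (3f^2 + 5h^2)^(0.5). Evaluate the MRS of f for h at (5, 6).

MRS = 0.5

For CES with ρ = 2, MRS = (3/5)·(h/f)^(-1).
At (5, 6): MRS = 0.5.
So at (5, 6) the consumer would give up 0.5 units of h for one more unit of f.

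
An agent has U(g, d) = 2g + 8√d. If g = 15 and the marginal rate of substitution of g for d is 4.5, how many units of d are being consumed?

d = 81

MU_g = 2, MU_d = 8/(2√d).
MRS = 2 ÷ (8/(2√d)).
MRS depends only on d: 0.5·√d = 4.5 ⇒ √d = 4.5/0.5 = 9 ⇒ d = 81.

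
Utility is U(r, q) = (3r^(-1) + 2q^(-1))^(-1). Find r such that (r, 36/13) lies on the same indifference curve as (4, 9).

r = 12

U depends on (r, q) only through S = 3r^(-1) + 2q^(-1), so equal utility means equal S. At (4, 9): S = 35/36.
With q = 36/13: 2·(36/13)^(-1) = 13/18, so 3r^(-1) = 35/36 − 13/18 = 0.25, i.e. r^(-1) = 1/12.
Hence r = 1/(1/12) = 12.
Check: U(12, 36/13) = 1.0286.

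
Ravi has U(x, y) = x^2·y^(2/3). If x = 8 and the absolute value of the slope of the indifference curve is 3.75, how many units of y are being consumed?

MU_x = 2·x·y^(2/3) and MU_y = 2/3·x^2·y^(-1/3).
MRS = MU_x/MU_y = (3)·y/x.
Substitute x = 8: MRS = y/(8/3). Setting y/(8/3) = 3.75 gives y = 3.75·(8/3) = 10.

y = 10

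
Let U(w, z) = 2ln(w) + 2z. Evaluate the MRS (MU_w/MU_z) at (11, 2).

MRS = 1/11

MU_w = 2/w, MU_z = 2.
MRS = 2/w ÷ 2.
At (11, 2): MRS = 1/11.
The indifference curve has slope −1/11 at this bundle.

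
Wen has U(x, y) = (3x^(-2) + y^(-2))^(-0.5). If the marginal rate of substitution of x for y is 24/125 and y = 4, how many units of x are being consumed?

x = 10

For CES with ρ = -2, MRS = (3/1)·(y/x)^3.
Setting (3/1)·(4/x)^3 = 24/125 gives (4/x)^3 = 8/125, so 4/x = 0.4 and x = 10.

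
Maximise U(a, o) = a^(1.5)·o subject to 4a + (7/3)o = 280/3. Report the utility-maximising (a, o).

a* = 14, o* = 16

MU_a = 1.5·√a·o and MU_o = a^(1.5).
MRS = MU_a/MU_o = (1.5)·o/a.
Tangency: set MRS = p_a/p_o = 4/(7/3) = 12/7.
So (1.5)·o/a = 12/7, i.e. o = (8/7)·a.
Substitute into the budget 4·a + (7/3)·o = 280/3: (20/3)·a = 280/3, so a* = 14.
Then o* = (8/7)·14 = 16.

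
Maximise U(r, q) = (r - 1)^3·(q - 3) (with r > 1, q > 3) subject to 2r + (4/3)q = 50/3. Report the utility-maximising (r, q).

MU_r = 3·(r−1)^2·(q−3), MU_q = (r−1)^3.
MRS = (3/1)·(q−3)/(r−1).
Tangency: set MRS = p_r/p_q = 2/(4/3) = 1.5.
So (3/1)·(q − 3)/(r − 1) = 1.5, i.e. (q − 3) = 0.5·(r − 1).
Rewrite the budget in excess-of-subsistence terms: 2·(r − 1) + (4/3)·(q − 3) = 50/3 − 2·1 − (4/3)·3 = 32/3.
Substituting, (8/3)·(r − 1) = 32/3, so r − 1 = 4 and r* = 5.
Then q − 3 = 0.5·4 = 2, so q* = 5.

r* = 5, q* = 5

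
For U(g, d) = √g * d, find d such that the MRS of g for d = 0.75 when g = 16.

d = 24

MU_g = 0.5·g^(-0.5)·d and MU_d = √g.
MRS = MU_g/MU_d = (0.5)·d/g.
Substitute g = 16: MRS = d/32. Setting d/32 = 0.75 gives d = 0.75·32 = 24.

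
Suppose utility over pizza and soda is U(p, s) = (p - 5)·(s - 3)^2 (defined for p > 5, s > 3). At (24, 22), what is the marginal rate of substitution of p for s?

MRS = 0.5

MU_p = (s−3)^2, MU_s = 2·(p−5)·(s−3).
MRS = (1/2)·(s−3)/(p−5).
At (24, 22): MRS = 0.5.
The indifference curve has slope −0.5 at this bundle.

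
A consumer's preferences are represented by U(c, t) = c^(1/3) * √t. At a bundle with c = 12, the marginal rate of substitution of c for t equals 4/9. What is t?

MU_c = 1/3·c^(-2/3)·√t and MU_t = 0.5·c^(1/3)·t^(-0.5).
MRS = MU_c/MU_t = (2/3)·t/c.
Substitute c = 12: MRS = t/18. Setting t/18 = 4/9 gives t = (4/9)·18 = 8.

t = 8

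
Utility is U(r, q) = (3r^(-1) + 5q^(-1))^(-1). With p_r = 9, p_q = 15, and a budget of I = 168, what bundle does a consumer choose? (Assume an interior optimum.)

r* = 7, q* = 7

For CES with ρ = -1, MRS = (3/5)·(q/r)^2.
Tangency: set MRS = p_r/p_q = 9/15 = 0.6.
So (q/r)^2 = 1; taking the square root, q/r = 1, i.e. q = r.
Substitute into the budget 9·r + 15·q = 168: 24·r = 168, so r* = 7 and q* = 7.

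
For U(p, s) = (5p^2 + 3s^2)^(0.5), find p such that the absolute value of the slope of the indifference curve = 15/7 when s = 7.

For CES with ρ = 2, MRS = (5/3)·(s/p)^(-1).
Setting (5/3)·(7/p)^(-1) = 15/7 gives (7/p)^(-1) = 9/7, so 7/p = 7/9 and p = 9.

p = 9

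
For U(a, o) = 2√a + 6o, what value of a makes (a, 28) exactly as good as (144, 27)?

U(144, 27) = 186.
Set U(a, 28) = 186 and solve.
With o = 28: 2√a = 186 − 6·28 = 18, so √a = 9 and a = 81.
Check: U(81, 28) = 186.

a = 81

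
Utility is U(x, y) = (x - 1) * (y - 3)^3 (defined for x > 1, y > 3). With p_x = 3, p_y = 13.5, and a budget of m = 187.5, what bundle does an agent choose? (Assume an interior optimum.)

x* = 13, y* = 11

MU_x = (y−3)^3, MU_y = 3·(x−1)·(y−3)^2.
MRS = (1/3)·(y−3)/(x−1).
Tangency: set MRS = p_x/p_y = 3/13.5 = 2/9.
So (1/3)·(y − 3)/(x − 1) = 2/9, i.e. (y − 3) = (2/3)·(x − 1).
Rewrite the budget in excess-of-subsistence terms: 3·(x − 1) + 13.5·(y − 3) = 187.5 − 3·1 − 13.5·3 = 144.
Substituting, 12·(x − 1) = 144, so x − 1 = 12 and x* = 13.
Then y − 3 = (2/3)·12 = 8, so y* = 11.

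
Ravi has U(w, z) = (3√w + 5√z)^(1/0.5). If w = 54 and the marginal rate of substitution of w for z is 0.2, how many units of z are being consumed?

For CES with ρ = 0.5, MRS = (3/5)·√(z/w).
Setting (3/5)·√(z/54) = 0.2 gives √(z/54) = 1/3, so z/54 = 1/9 and z = 6.

z = 6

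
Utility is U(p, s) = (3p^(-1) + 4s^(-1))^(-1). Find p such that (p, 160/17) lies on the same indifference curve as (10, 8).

U depends on (p, s) only through S = 3p^(-1) + 4s^(-1), so equal utility means equal S. At (10, 8): S = 0.8.
With s = 160/17: 4·(160/17)^(-1) = 17/40, so 3p^(-1) = 0.8 − 17/40 = 0.375, i.e. p^(-1) = 0.125.
Hence p = 1/0.125 = 8.
Check: U(8, 160/17) = 1.25.

p = 8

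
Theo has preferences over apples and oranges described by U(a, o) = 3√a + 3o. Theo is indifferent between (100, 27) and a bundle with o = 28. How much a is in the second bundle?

U(100, 27) = 111.
Set U(a, 28) = 111 and solve.
With o = 28: 3√a = 111 − 3·28 = 27, so √a = 9 and a = 81.
Check: U(81, 28) = 111.

a = 81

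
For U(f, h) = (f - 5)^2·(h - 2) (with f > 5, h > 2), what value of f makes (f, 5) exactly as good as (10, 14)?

U(10, 14) = 300.
Set U(f, 5) = 300 and solve.
With h = 5: (5 − 2) = 3, so (f − 5)^2 = 300/3 = 100.
Taking the square root (with f > 5): f − 5 = 10, so f = 15.
Check: U(15, 5) = 300.

f = 15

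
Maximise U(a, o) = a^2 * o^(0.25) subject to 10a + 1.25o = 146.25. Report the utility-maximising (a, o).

MU_a = 2·a·o^(0.25) and MU_o = 0.25·a^2·o^(-0.75).
MRS = MU_a/MU_o = (8)·o/a.
Tangency: set MRS = p_a/p_o = 10/1.25 = 8.
So (8)·o/a = 8, i.e. o = a.
Substitute into the budget 10·a + 1.25·o = 146.25: 11.25·a = 146.25, so a* = 13.
Then o* = 13.

a* = 13, o* = 13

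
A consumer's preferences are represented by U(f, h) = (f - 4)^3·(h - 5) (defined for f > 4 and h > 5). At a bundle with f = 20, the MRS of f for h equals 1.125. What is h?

h = 11

MU_f = 3·(f−4)^2·(h−5), MU_h = (f−4)^3.
MRS = (3/1)·(h−5)/(f−4).
Substitute f = 20: MRS = (h − 5)/(16/3). Setting this equal to 1.125 gives h − 5 = 1.125·(16/3) = 6, so h = 11.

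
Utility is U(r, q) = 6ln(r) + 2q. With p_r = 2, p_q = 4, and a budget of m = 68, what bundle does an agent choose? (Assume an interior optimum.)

MU_r = 6/r, MU_q = 2.
MRS = 6/r ÷ 2.
Tangency: set MRS = p_r/p_q = 2/4 = 0.5.
MRS depends only on r: 3/r = 0.5 ⇒ r* = 3/0.5 = 6.
From the budget, 4·q = 68 − 2·6 = 56, so q* = 14.

r* = 6, q* = 14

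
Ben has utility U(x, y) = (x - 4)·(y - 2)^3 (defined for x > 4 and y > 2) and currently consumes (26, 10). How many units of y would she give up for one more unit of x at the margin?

MRS = 4/33

MU_x = (y−2)^3, MU_y = 3·(x−4)·(y−2)^2.
MRS = (1/3)·(y−2)/(x−4).
At (26, 10): MRS = 4/33.
The indifference curve has slope −4/33 at this bundle.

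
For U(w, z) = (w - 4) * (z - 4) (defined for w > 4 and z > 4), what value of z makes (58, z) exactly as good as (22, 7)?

z = 5

U(22, 7) = 54.
Set U(58, z) = 54 and solve.
With w = 58: (58 − 4) = 54, so (z − 4) = 54/54 = 1.
So z = 4 + 1 = 5.
Check: U(58, 5) = 54.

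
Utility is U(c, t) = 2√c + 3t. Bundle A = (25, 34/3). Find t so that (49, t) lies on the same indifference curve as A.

t = 10

U(25, 34/3) = 44.
Set U(49, t) = 44 and solve.
With c = 49: √49 = 7, so 3t = 44 − 2·7 = 30 and t = 10.
Check: U(49, 10) = 44.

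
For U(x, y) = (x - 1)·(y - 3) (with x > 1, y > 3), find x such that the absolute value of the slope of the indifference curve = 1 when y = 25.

MU_x = (y−3), MU_y = (x−1).
MRS = (y−3)/(x−1).
Substitute y = 25: MRS = 22/(x − 1). Setting this equal to 1 gives x − 1 = 22/1 = 22, so x = 23.

x = 23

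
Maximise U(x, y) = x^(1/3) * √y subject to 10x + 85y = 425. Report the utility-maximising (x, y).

MU_x = 1/3·x^(-2/3)·√y and MU_y = 0.5·x^(1/3)·y^(-0.5).
MRS = MU_x/MU_y = (2/3)·y/x.
Tangency: set MRS = p_x/p_y = 10/85 = 2/17.
So (2/3)·y/x = 2/17, i.e. y = (3/17)·x.
Substitute into the budget 10·x + 85·y = 425: 25·x = 425, so x* = 17.
Then y* = (3/17)·17 = 3.

x* = 17, y* = 3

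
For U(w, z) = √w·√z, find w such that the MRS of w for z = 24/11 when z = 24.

w = 11

MU_w = 0.5·w^(-0.5)·√z and MU_z = 0.5·√w·z^(-0.5).
MRS = MU_w/MU_z = z/w.
Substitute z = 24: MRS = 24/w. Setting 24/w = 24/11 gives w = 24/(24/11) = 11.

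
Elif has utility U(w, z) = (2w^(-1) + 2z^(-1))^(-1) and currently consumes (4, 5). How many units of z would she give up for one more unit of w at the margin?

For CES with ρ = -1, MRS = (z/w)^2.
At (4, 5): MRS = 25/16.
So at (4, 5) the consumer would give up 25/16 units of z for one more unit of w.

MRS = 25/16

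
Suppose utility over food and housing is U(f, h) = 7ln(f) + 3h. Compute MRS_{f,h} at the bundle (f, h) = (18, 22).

MRS = 7/54

MU_f = 7/f, MU_h = 3.
MRS = 7/f ÷ 3.
At (18, 22): MRS = 7/54.
The indifference curve has slope −7/54 at this bundle.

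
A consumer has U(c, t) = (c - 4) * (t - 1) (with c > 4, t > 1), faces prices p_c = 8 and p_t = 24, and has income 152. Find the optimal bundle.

c* = 10, t* = 3

MU_c = (t−1), MU_t = (c−4).
MRS = (t−1)/(c−4).
Tangency: set MRS = p_c/p_t = 8/24 = 1/3.
So (t − 1)/(c − 4) = 1/3, i.e. (t − 1) = (1/3)·(c − 4).
Rewrite the budget in excess-of-subsistence terms: 8·(c − 4) + 24·(t − 1) = 152 − 8·4 − 24·1 = 96.
Substituting, 16·(c − 4) = 96, so c − 4 = 6 and c* = 10.
Then t − 1 = (1/3)·6 = 2, so t* = 3.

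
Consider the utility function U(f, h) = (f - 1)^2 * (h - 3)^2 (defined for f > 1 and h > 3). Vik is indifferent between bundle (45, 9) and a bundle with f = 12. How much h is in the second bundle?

h = 27

U(45, 9) = 69696.
Set U(12, h) = 69696 and solve.
With f = 12: (12 − 1)^2 = 121, so (h − 3)^2 = 69696/121 = 576.
Taking the square root (with h > 3): h − 3 = 24, so h = 27.
Check: U(12, 27) = 69696.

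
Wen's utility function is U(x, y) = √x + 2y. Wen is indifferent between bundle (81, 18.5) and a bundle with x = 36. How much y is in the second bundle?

U(81, 18.5) = 46.
Set U(36, y) = 46 and solve.
With x = 36: √36 = 6, so 2y = 46 − 6 = 40 and y = 20.
Check: U(36, 20) = 46.

y = 20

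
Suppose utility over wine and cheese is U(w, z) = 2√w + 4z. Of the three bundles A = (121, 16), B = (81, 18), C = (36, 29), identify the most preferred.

Evaluate utility at each bundle:
U(A) = 86.000.
U(B) = 90.000.
U(C) = 128.000.
Highest utility is C, so C ≻ B ≻ A.

Bundle C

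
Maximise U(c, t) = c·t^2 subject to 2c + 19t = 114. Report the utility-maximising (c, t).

MU_c = t^2 and MU_t = 2·c·t.
MRS = MU_c/MU_t = (1/2)·t/c.
Tangency: set MRS = p_c/p_t = 2/19.
So (1/2)·t/c = 2/19, i.e. t = (4/19)·c.
Substitute into the budget 2·c + 19·t = 114: 6·c = 114, so c* = 19.
Then t* = (4/19)·19 = 4.

c* = 19, t* = 4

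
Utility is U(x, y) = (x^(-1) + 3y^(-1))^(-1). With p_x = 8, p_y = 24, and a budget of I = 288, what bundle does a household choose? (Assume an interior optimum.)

x* = 9, y* = 9

For CES with ρ = -1, MRS = (1/3)·(y/x)^2.
Tangency: set MRS = p_x/p_y = 8/24 = 1/3.
So (y/x)^2 = 1; taking the square root, y/x = 1, i.e. y = x.
Substitute into the budget 8·x + 24·y = 288: 32·x = 288, so x* = 9 and y* = 9.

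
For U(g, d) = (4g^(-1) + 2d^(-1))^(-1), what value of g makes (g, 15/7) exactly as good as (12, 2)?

g = 10

U depends on (g, d) only through S = 4g^(-1) + 2d^(-1), so equal utility means equal S. At (12, 2): S = 4/3.
With d = 15/7: 2·(15/7)^(-1) = 14/15, so 4g^(-1) = 4/3 − 14/15 = 0.4, i.e. g^(-1) = 0.1.
Hence g = 1/0.1 = 10.
Check: U(10, 15/7) = 0.75.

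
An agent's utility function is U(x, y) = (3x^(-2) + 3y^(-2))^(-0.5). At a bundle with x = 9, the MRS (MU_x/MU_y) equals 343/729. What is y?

For CES with ρ = -2, MRS = (y/x)^3.
Setting (y/9)^3 = 343/729 gives y/9 = 7/9 and y = 7.

y = 7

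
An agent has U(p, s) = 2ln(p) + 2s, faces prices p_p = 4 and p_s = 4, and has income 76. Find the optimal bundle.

p* = 1, s* = 18

MU_p = 2/p, MU_s = 2.
MRS = 2/p ÷ 2.
Tangency: set MRS = p_p/p_s = 4/4 = 1.
MRS depends only on p: 1/p = 1 ⇒ p* = 1/1 = 1.
From the budget, 4·s = 76 − 4·1 = 72, so s* = 18.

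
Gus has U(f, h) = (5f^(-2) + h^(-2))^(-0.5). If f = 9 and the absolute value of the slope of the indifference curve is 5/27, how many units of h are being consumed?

For CES with ρ = -2, MRS = (5/1)·(h/f)^3.
Setting (5/1)·(h/9)^3 = 5/27 gives (h/9)^3 = 1/27, so h/9 = 1/3 and h = 3.

h = 3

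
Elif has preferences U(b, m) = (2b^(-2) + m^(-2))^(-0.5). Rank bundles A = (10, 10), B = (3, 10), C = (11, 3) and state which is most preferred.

Bundle A

Evaluate utility at each bundle:
U(A) = 5.774.
U(B) = 2.075.
U(C) = 2.799.
Highest utility is A, so A ≻ C ≻ B.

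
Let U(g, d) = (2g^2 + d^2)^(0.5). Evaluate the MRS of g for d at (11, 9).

MRS = 22/9

For CES with ρ = 2, MRS = (2/1)·(d/g)^(-1).
At (11, 9): MRS = 22/9.
The indifference curve has slope −22/9 at this bundle.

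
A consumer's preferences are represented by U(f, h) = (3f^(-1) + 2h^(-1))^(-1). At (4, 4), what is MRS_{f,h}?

MRS = 1.5

For CES with ρ = -1, MRS = (3/2)·(h/f)^2.
At (4, 4): MRS = 1.5.
So at (4, 4) the consumer would give up 1.5 units of h for one more unit of f.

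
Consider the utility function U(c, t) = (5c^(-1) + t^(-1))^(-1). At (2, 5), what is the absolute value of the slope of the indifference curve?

MRS = 31.25

For CES with ρ = -1, MRS = (5/1)·(t/c)^2.
At (2, 5): MRS = 31.25.
So at (2, 5) the consumer would give up 31.25 units of t for one more unit of c.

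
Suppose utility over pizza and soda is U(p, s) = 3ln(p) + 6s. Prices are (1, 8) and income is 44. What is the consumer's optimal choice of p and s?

p* = 4, s* = 5

MU_p = 3/p, MU_s = 6.
MRS = 3/p ÷ 6.
Tangency: set MRS = p_p/p_s = 1/8 = 0.125.
MRS depends only on p: 0.5/p = 0.125 ⇒ p* = 0.5/0.125 = 4.
From the budget, 8·s = 44 − 1·4 = 40, so s* = 5.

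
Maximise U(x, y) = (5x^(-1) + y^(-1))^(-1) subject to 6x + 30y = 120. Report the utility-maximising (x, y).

For CES with ρ = -1, MRS = (5/1)·(y/x)^2.
Tangency: set MRS = p_x/p_y = 6/30 = 0.2.
So (y/x)^2 = 1/25; taking the square root, y/x = 0.2, i.e. y = 0.2·x.
Substitute into the budget 6·x + 30·y = 120: 12·x = 120, so x* = 10 and y* = 0.2·10 = 2.

x* = 10, y* = 2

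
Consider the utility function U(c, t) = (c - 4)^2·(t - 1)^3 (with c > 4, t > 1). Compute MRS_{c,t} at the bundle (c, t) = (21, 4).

MU_c = 2·(c−4)·(t−1)^3, MU_t = 3·(c−4)^2·(t−1)^2.
MRS = (2/3)·(t−1)/(c−4).
At (21, 4): MRS = 2/17.
That is, one extra unit of c is worth 2/17 units of t at the margin.

MRS = 2/17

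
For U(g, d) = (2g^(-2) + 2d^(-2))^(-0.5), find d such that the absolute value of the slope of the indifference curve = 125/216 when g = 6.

d = 5

For CES with ρ = -2, MRS = (d/g)^3.
Setting (d/6)^3 = 125/216 gives d/6 = 5/6 and d = 5.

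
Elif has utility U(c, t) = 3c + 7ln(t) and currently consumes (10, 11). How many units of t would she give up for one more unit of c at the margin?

MRS = 33/7

MU_c = 3, MU_t = 7/t.
MRS = 3 ÷ (7/t).
At (10, 11): MRS = 33/7.
So at (10, 11) the consumer would give up 33/7 units of t for one more unit of c.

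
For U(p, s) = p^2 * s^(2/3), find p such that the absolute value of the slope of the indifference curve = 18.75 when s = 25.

MU_p = 2·p·s^(2/3) and MU_s = 2/3·p^2·s^(-1/3).
MRS = MU_p/MU_s = (3)·s/p.
Substitute s = 25: MRS = 75/p. Setting 75/p = 18.75 gives p = 75/18.75 = 4.

p = 4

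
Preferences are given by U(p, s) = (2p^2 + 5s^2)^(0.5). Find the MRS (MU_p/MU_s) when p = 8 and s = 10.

For CES with ρ = 2, MRS = (2/5)·(s/p)^(-1).
At (8, 10): MRS = 8/25.
The indifference curve has slope −8/25 at this bundle.

MRS = 8/25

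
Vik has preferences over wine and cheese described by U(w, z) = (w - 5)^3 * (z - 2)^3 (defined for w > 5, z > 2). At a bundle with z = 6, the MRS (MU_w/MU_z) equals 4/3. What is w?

w = 8

MU_w = 3·(w−5)^2·(z−2)^3, MU_z = 3·(w−5)^3·(z−2)^2.
MRS = (z−2)/(w−5).
Substitute z = 6: MRS = 4/(w − 5). Setting this equal to 4/3 gives w − 5 = 4/(4/3) = 3, so w = 8.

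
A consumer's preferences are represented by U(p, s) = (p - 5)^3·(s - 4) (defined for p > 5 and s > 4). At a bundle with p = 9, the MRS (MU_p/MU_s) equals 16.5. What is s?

MU_p = 3·(p−5)^2·(s−4), MU_s = (p−5)^3.
MRS = (3/1)·(s−4)/(p−5).
Substitute p = 9: MRS = (s − 4)/(4/3). Setting this equal to 16.5 gives s − 4 = 16.5·(4/3) = 22, so s = 26.

s = 26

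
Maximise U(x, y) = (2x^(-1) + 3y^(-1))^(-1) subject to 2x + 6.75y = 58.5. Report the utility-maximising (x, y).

For CES with ρ = -1, MRS = (2/3)·(y/x)^2.
Tangency: set MRS = p_x/p_y = 2/6.75 = 8/27.
So (y/x)^2 = 4/9; taking the square root, y/x = 2/3, i.e. y = (2/3)·x.
Substitute into the budget 2·x + 6.75·y = 58.5: 6.5·x = 58.5, so x* = 9 and y* = (2/3)·9 = 6.

x* = 9, y* = 6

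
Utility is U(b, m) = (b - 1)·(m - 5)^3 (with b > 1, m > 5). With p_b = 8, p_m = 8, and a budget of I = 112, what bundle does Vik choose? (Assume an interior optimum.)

MU_b = (m−5)^3, MU_m = 3·(b−1)·(m−5)^2.
MRS = (1/3)·(m−5)/(b−1).
Tangency: set MRS = p_b/p_m = 8/8 = 1.
So (1/3)·(m − 5)/(b − 1) = 1, i.e. (m − 5) = 3·(b − 1).
Rewrite the budget in excess-of-subsistence terms: 8·(b − 1) + 8·(m − 5) = 112 − 8·1 − 8·5 = 64.
Substituting, 32·(b − 1) = 64, so b − 1 = 2 and b* = 3.
Then m − 5 = 3·2 = 6, so m* = 11.

b* = 3, m* = 11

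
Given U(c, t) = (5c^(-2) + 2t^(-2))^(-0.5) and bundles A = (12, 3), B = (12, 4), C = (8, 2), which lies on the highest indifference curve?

Evaluate utility at each bundle:
U(A) = 1.973.
U(B) = 2.502.
U(C) = 1.315.
Highest utility is B, so B ≻ A ≻ C.

Bundle B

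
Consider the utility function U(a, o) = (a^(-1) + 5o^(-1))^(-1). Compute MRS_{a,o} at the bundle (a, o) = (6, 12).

MRS = 0.8

For CES with ρ = -1, MRS = (1/5)·(o/a)^2.
At (6, 12): MRS = 0.8.
That is, one extra unit of a is worth 0.8 units of o at the margin.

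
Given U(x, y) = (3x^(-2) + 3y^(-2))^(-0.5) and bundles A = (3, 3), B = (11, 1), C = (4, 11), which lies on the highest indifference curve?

Evaluate utility at each bundle:
U(A) = 1.225.
U(B) = 0.575.
U(C) = 2.170.
Highest utility is C, so C ≻ A ≻ B.

Bundle C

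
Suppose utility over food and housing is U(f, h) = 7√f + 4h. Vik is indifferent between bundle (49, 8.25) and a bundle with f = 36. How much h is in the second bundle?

h = 10

U(49, 8.25) = 82.
Set U(36, h) = 82 and solve.
With f = 36: √36 = 6, so 4h = 82 − 7·6 = 40 and h = 10.
Check: U(36, 10) = 82.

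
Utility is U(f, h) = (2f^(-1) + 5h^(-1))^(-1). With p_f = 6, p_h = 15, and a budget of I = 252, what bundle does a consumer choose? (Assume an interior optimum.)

f* = 12, h* = 12

For CES with ρ = -1, MRS = (2/5)·(h/f)^2.
Tangency: set MRS = p_f/p_h = 6/15 = 0.4.
So (h/f)^2 = 1; taking the square root, h/f = 1, i.e. h = f.
Substitute into the budget 6·f + 15·h = 252: 21·f = 252, so f* = 12 and h* = 12.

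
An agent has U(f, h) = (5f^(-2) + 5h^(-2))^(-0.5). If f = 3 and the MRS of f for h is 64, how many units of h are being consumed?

For CES with ρ = -2, MRS = (h/f)^3.
Setting (h/3)^3 = 64 gives h/3 = 4 and h = 12.

h = 12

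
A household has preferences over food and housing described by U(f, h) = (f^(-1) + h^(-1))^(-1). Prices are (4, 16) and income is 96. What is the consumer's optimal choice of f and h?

f* = 8, h* = 4

For CES with ρ = -1, MRS = (h/f)^2.
Tangency: set MRS = p_f/p_h = 4/16 = 0.25.
So (h/f)^2 = 0.25; taking the square root, h/f = 0.5, i.e. h = 0.5·f.
Substitute into the budget 4·f + 16·h = 96: 12·f = 96, so f* = 8 and h* = 0.5·8 = 4.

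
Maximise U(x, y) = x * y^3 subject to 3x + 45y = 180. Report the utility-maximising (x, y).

MU_x = y^3 and MU_y = 3·x·y^2.
MRS = MU_x/MU_y = (1/3)·y/x.
Tangency: set MRS = p_x/p_y = 3/45 = 1/15.
So (1/3)·y/x = 1/15, i.e. y = 0.2·x.
Substitute into the budget 3·x + 45·y = 180: 12·x = 180, so x* = 15.
Then y* = 0.2·15 = 3.

x* = 15, y* = 3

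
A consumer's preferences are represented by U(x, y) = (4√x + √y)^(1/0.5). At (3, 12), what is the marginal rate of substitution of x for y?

For CES with ρ = 0.5, MRS = (4/1)·√(y/x).
At (3, 12): MRS = 8.
That is, one extra unit of x is worth 8 units of y at the margin.

MRS = 8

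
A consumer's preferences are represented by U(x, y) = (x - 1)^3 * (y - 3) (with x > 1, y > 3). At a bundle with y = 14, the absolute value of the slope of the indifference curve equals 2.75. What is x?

MU_x = 3·(x−1)^2·(y−3), MU_y = (x−1)^3.
MRS = (3/1)·(y−3)/(x−1).
Substitute y = 14: MRS = 33/(x − 1). Setting this equal to 2.75 gives x − 1 = 33/2.75 = 12, so x = 13.

x = 13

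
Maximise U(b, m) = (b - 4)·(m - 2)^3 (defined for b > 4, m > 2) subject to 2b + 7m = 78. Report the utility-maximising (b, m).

b* = 11, m* = 8

MU_b = (m−2)^3, MU_m = 3·(b−4)·(m−2)^2.
MRS = (1/3)·(m−2)/(b−4).
Tangency: set MRS = p_b/p_m = 2/7.
So (1/3)·(m − 2)/(b − 4) = 2/7, i.e. (m − 2) = (6/7)·(b − 4).
Rewrite the budget in excess-of-subsistence terms: 2·(b − 4) + 7·(m − 2) = 78 − 2·4 − 7·2 = 56.
Substituting, 8·(b − 4) = 56, so b − 4 = 7 and b* = 11.
Then m − 2 = (6/7)·7 = 6, so m* = 8.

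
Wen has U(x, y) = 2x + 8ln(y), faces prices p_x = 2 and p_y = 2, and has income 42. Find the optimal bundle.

x* = 17, y* = 4

MU_x = 2, MU_y = 8/y.
MRS = 2 ÷ (8/y).
Tangency: set MRS = p_x/p_y = 2/2 = 1.
MRS depends only on y: 0.25·y = 1 ⇒ y* = 1/0.25 = 4.
From the budget, 2·x = 42 − 2·4 = 34, so x* = 17.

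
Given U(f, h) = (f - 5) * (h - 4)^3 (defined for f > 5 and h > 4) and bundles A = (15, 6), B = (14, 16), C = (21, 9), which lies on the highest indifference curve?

Bundle B

Evaluate utility at each bundle:
U(A) = 80.
U(B) = 15552.
U(C) = 2000.
Highest utility is B, so B ≻ C ≻ A.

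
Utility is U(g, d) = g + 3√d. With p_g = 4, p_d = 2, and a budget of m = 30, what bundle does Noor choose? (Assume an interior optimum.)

MU_g = 1, MU_d = 3/(2√d).
MRS = 1 ÷ (3/(2√d)).
Tangency: set MRS = p_g/p_d = 4/2 = 2.
MRS depends only on d: (2/3)·√d = 2 ⇒ √d = 2/(2/3) = 3 ⇒ d* = 9.
From the budget, 4·g = 30 − 2·9 = 12, so g* = 3.

g* = 3, d* = 9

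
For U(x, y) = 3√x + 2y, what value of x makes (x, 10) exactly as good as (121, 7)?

U(121, 7) = 47.
Set U(x, 10) = 47 and solve.
With y = 10: 3√x = 47 − 2·10 = 27, so √x = 9 and x = 81.
Check: U(81, 10) = 47.

x = 81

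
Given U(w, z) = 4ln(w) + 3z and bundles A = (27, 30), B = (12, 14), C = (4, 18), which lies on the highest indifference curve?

Evaluate utility at each bundle:
U(A) = 103.183.
U(B) = 51.940.
U(C) = 59.545.
Highest utility is A, so A ≻ C ≻ B.

Bundle A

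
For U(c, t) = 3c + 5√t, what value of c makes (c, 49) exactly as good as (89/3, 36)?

U(89/3, 36) = 119.
Set U(c, 49) = 119 and solve.
With t = 49: √49 = 7, so 3c = 119 − 5·7 = 84 and c = 28.
Check: U(28, 49) = 119.

c = 28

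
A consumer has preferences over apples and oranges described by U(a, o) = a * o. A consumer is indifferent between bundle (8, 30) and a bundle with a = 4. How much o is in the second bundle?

o = 60

U(8, 30) = 240.
Set U(4, o) = 240 and solve.
With a = 4: o = 240/4 = 60.
Check: U(4, 60) = 240.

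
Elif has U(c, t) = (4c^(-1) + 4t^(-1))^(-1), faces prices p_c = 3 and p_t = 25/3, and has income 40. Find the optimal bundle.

For CES with ρ = -1, MRS = (t/c)^2.
Tangency: set MRS = p_c/p_t = 3/(25/3) = 9/25.
So (t/c)^2 = 9/25; taking the square root, t/c = 0.6, i.e. t = 0.6·c.
Substitute into the budget 3·c + (25/3)·t = 40: 8·c = 40, so c* = 5 and t* = 0.6·5 = 3.

c* = 5, t* = 3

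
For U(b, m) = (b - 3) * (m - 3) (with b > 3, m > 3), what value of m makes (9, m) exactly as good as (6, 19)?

U(6, 19) = 48.
Set U(9, m) = 48 and solve.
With b = 9: (9 − 3) = 6, so (m − 3) = 48/6 = 8.
So m = 3 + 8 = 11.
Check: U(9, 11) = 48.

m = 11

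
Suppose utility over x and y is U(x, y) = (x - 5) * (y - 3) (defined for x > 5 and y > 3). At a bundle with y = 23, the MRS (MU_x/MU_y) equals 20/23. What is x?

MU_x = (y−3), MU_y = (x−5).
MRS = (y−3)/(x−5).
Substitute y = 23: MRS = 20/(x − 5). Setting this equal to 20/23 gives x − 5 = 20/(20/23) = 23, so x = 28.

x = 28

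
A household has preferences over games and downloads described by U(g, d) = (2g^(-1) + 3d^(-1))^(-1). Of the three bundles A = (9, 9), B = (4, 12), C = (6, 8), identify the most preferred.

Evaluate utility at each bundle:
U(A) = 1.800.
U(B) = 1.333.
U(C) = 1.412.
Highest utility is A, so A ≻ C ≻ B.

Bundle A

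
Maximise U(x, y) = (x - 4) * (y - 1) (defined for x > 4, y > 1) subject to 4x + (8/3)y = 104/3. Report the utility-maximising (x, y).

x* = 6, y* = 4

MU_x = (y−1), MU_y = (x−4).
MRS = (y−1)/(x−4).
Tangency: set MRS = p_x/p_y = 4/(8/3) = 1.5.
So (y − 1)/(x − 4) = 1.5, i.e. (y − 1) = 1.5·(x − 4).
Rewrite the budget in excess-of-subsistence terms: 4·(x − 4) + (8/3)·(y − 1) = 104/3 − 4·4 − (8/3)·1 = 16.
Substituting, 8·(x − 4) = 16, so x − 4 = 2 and x* = 6.
Then y − 1 = 1.5·2 = 3, so y* = 4.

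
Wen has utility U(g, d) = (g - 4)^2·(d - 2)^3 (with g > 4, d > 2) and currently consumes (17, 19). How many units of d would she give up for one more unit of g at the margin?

MU_g = 2·(g−4)·(d−2)^3, MU_d = 3·(g−4)^2·(d−2)^2.
MRS = (2/3)·(d−2)/(g−4).
At (17, 19): MRS = 34/39.
So at (17, 19) the consumer would give up 34/39 units of d for one more unit of g.

MRS = 34/39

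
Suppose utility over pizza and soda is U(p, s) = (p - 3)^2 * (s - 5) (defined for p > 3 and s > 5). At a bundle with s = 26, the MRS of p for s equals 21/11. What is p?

MU_p = 2·(p−3)·(s−5), MU_s = (p−3)^2.
MRS = (2/1)·(s−5)/(p−3).
Substitute s = 26: MRS = 42/(p − 3). Setting this equal to 21/11 gives p − 3 = 42/(21/11) = 22, so p = 25.

p = 25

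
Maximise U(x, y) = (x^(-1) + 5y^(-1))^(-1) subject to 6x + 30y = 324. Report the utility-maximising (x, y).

x* = 9, y* = 9

For CES with ρ = -1, MRS = (1/5)·(y/x)^2.
Tangency: set MRS = p_x/p_y = 6/30 = 0.2.
So (y/x)^2 = 1; taking the square root, y/x = 1, i.e. y = x.
Substitute into the budget 6·x + 30·y = 324: 36·x = 324, so x* = 9 and y* = 9.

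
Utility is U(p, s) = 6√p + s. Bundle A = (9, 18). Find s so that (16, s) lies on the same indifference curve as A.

U(9, 18) = 36.
Set U(16, s) = 36 and solve.
With p = 16: √16 = 4, so s = 36 − 6·4 = 12.
Check: U(16, 12) = 36.

s = 12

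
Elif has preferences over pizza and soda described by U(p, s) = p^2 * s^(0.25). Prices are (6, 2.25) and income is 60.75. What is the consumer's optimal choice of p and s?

p* = 9, s* = 3

MU_p = 2·p·s^(0.25) and MU_s = 0.25·p^2·s^(-0.75).
MRS = MU_p/MU_s = (8)·s/p.
Tangency: set MRS = p_p/p_s = 6/2.25 = 8/3.
So (8)·s/p = 8/3, i.e. s = (1/3)·p.
Substitute into the budget 6·p + 2.25·s = 60.75: 6.75·p = 60.75, so p* = 9.
Then s* = (1/3)·9 = 3.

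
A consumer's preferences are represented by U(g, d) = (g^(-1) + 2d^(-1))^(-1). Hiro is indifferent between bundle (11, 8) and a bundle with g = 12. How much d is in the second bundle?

U depends on (g, d) only through S = g^(-1) + 2d^(-1), so equal utility means equal S. At (11, 8): S = 15/44.
With g = 12: 12^(-1) = 1/12, so 2d^(-1) = 15/44 − 1/12 = 17/66, i.e. d^(-1) = 17/132.
Hence d = 1/(17/132) = 132/17.
Check: U(12, 132/17) = 2.9333.

d = 132/17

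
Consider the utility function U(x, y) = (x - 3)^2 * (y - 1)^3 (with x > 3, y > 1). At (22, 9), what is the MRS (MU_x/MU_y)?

MRS = 16/57

MU_x = 2·(x−3)·(y−1)^3, MU_y = 3·(x−3)^2·(y−1)^2.
MRS = (2/3)·(y−1)/(x−3).
At (22, 9): MRS = 16/57.
So at (22, 9) the consumer would give up 16/57 units of y for one more unit of x.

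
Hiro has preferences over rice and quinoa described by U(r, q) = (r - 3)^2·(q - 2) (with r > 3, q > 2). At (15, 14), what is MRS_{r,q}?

MU_r = 2·(r−3)·(q−2), MU_q = (r−3)^2.
MRS = (2/1)·(q−2)/(r−3).
At (15, 14): MRS = 2.
So at (15, 14) the consumer would give up 2 units of q for one more unit of r.

MRS = 2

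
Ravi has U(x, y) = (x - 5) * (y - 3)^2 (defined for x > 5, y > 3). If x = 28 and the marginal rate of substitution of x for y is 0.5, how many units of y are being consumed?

MU_x = (y−3)^2, MU_y = 2·(x−5)·(y−3).
MRS = (1/2)·(y−3)/(x−5).
Substitute x = 28: MRS = (y − 3)/46. Setting this equal to 0.5 gives y − 3 = 0.5·46 = 23, so y = 26.

y = 26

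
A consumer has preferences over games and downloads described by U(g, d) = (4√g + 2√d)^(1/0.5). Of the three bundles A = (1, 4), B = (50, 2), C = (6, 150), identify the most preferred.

Bundle C

Evaluate utility at each bundle:
U(A) = 64.000.
U(B) = 968.000.
U(C) = 1176.000.
Highest utility is C, so C ≻ B ≻ A.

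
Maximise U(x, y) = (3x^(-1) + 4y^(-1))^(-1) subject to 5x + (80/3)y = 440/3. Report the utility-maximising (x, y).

For CES with ρ = -1, MRS = (3/4)·(y/x)^2.
Tangency: set MRS = p_x/p_y = 5/(80/3) = 3/16.
So (y/x)^2 = 0.25; taking the square root, y/x = 0.5, i.e. y = 0.5·x.
Substitute into the budget 5·x + (80/3)·y = 440/3: (55/3)·x = 440/3, so x* = 8 and y* = 0.5·8 = 4.

x* = 8, y* = 4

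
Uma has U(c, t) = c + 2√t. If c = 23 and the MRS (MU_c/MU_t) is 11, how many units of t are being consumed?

MU_c = 1, MU_t = 2/(2√t).
MRS = 1 ÷ (2/(2√t)).
MRS depends only on t: √t = 11 ⇒ √t = 11 ⇒ t = 121.

t = 121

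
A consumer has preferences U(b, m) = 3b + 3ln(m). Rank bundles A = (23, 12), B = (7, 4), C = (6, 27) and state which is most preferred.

Bundle A

Evaluate utility at each bundle:
U(A) = 76.455.
U(B) = 25.159.
U(C) = 27.888.
Highest utility is A, so A ≻ C ≻ B.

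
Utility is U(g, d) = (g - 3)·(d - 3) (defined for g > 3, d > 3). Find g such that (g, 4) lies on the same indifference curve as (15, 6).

U(15, 6) = 36.
Set U(g, 4) = 36 and solve.
With d = 4: (4 − 3) = 1, so (g − 3) = 36/1 = 36.
So g = 3 + 36 = 39.
Check: U(39, 4) = 36.

g = 39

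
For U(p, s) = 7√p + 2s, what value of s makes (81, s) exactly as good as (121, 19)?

s = 26

U(121, 19) = 115.
Set U(81, s) = 115 and solve.
With p = 81: √81 = 9, so 2s = 115 − 7·9 = 52 and s = 26.
Check: U(81, 26) = 115.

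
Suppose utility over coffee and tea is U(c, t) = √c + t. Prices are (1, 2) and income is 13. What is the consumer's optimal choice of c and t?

c* = 1, t* = 6

MU_c = 1/(2√c), MU_t = 1.
MRS = 1/(2√c) ÷ 1.
Tangency: set MRS = p_c/p_t = 1/2 = 0.5.
MRS depends only on c: 0.5/√c = 0.5 ⇒ √c = 0.5/0.5 = 1 ⇒ c* = 1.
From the budget, 2·t = 13 − 1·1 = 12, so t* = 6.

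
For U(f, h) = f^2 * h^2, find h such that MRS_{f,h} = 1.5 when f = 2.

MU_f = 2·f·h^2 and MU_h = 2·f^2·h.
MRS = MU_f/MU_h = h/f.
Substitute f = 2: MRS = h/2. Setting h/2 = 1.5 gives h = 1.5·2 = 3.

h = 3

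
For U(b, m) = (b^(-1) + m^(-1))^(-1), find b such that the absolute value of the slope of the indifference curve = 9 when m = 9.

For CES with ρ = -1, MRS = (m/b)^2.
Setting (9/b)^2 = 9 gives 9/b = 3 and b = 3.

b = 3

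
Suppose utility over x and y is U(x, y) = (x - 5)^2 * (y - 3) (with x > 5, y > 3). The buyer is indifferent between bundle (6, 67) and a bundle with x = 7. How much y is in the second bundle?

y = 19

U(6, 67) = 64.
Set U(7, y) = 64 and solve.
With x = 7: (7 − 5)^2 = 4, so (y − 3) = 64/4 = 16.
So y = 3 + 16 = 19.
Check: U(7, 19) = 64.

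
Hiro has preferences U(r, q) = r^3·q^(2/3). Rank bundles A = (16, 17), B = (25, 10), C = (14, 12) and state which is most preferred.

Evaluate utility at each bundle:
U(A) = 27080.659.
U(B) = 72524.826.
U(C) = 14382.629.
Highest utility is B, so B ≻ A ≻ C.

Bundle B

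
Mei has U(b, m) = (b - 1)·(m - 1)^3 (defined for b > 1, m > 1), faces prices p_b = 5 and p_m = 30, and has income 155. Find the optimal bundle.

b* = 7, m* = 4

MU_b = (m−1)^3, MU_m = 3·(b−1)·(m−1)^2.
MRS = (1/3)·(m−1)/(b−1).
Tangency: set MRS = p_b/p_m = 5/30 = 1/6.
So (1/3)·(m − 1)/(b − 1) = 1/6, i.e. (m − 1) = 0.5·(b − 1).
Rewrite the budget in excess-of-subsistence terms: 5·(b − 1) + 30·(m − 1) = 155 − 5·1 − 30·1 = 120.
Substituting, 20·(b − 1) = 120, so b − 1 = 6 and b* = 7.
Then m − 1 = 0.5·6 = 3, so m* = 4.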